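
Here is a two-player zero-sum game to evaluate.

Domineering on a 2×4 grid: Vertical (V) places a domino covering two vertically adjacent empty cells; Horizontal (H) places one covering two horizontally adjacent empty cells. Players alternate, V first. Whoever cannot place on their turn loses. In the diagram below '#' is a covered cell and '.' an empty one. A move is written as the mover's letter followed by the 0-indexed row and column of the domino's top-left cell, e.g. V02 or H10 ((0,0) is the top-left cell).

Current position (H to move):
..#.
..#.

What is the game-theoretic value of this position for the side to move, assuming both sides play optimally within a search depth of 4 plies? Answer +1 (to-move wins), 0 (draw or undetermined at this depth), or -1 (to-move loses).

value(..#./..#., H) = +1

[..#./..#.] H move#1: H00:+1/###./..#.*, H10:+1/..#./###.
[###./..#.] V move#2: V03:-1/####/..##*
[####/..##] H move#3: H10:+1/####/####*
[####/####] end (terminal -1, V#4); searched ..#./..#. to 4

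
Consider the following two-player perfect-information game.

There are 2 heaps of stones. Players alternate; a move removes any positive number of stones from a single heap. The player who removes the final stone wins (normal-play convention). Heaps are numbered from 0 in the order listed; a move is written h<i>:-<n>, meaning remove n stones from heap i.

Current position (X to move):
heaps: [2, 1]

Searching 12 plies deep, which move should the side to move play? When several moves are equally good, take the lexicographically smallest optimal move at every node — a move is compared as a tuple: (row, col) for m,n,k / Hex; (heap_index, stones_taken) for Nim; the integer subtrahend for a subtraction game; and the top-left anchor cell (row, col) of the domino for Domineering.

X's best at [(2,1)]: h0:-1

[(2,1)] X move#1: h0:-1:+1/(1,1)*, h0:-2:-1/(0,1), h1:-1:-1/(2,0)
[(1,1)] O move#2: h0:-1:-1/(0,1)*, h1:-1:-1/(1,0)
[(0,1)] X move#3: h1:-1:+1/(0,0)*
[(0,0)] end (terminal -1, O#4); searched (2,1) to 12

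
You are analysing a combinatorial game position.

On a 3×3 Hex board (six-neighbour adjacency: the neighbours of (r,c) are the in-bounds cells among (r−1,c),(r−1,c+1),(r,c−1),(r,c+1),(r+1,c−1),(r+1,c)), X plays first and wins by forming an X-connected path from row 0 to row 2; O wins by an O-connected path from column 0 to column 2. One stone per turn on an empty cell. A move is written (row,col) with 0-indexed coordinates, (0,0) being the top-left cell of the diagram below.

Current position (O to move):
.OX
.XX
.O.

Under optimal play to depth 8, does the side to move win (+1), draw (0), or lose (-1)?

p1 O@[.OX/.XX/.O.]: (0,0)[OOX/.XX/.O.]-1* (1,0)[.OX/OXX/.O.]-1 (2,0)[.OX/.XX/OO.]-1 (2,2)[.OX/.XX/.OO]-1
p2 X@[OOX/.XX/.O.]: (1,0)[OOX/XXX/.O.]+1* (2,0)[OOX/.XX/XO.]+1 (2,2)[OOX/.XX/.OX]+1
p3 O@[OOX/XXX/.O.]: (2,0)[OOX/XXX/OO.]-1* (2,2)[OOX/XXX/.OO]-1
p4 X@[OOX/XXX/OO.]: (2,2)[OOX/XXX/OOX]+1*
p5 O@[OOX/XXX/OOX] terminal -1; root [.OX/.XX/.O.] d8

value(.OX/.XX/.O., O) = -1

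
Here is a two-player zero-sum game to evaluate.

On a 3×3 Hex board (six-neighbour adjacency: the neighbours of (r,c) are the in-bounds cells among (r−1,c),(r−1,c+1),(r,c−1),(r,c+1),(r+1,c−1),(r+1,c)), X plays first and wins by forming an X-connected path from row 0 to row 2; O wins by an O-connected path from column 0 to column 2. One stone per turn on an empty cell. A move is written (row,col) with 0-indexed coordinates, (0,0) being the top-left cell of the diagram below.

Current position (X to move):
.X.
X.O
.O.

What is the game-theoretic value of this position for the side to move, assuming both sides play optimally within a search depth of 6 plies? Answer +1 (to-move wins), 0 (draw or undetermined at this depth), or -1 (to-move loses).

[.X./X.O/.O.] X move#1: (0,0):-1/XX./X.O/.O., (0,2):-1/.XX/X.O/.O., (1,1):-1/.X./XXO/.O., (2,0):+1/.X./X.O/XO.*, (2,2):-1/.X./X.O/.OX
[.X./X.O/XO.] end (terminal -1, O#2); searched .X./X.O/.O. to 6

value(.X./X.O/.O., X) = +1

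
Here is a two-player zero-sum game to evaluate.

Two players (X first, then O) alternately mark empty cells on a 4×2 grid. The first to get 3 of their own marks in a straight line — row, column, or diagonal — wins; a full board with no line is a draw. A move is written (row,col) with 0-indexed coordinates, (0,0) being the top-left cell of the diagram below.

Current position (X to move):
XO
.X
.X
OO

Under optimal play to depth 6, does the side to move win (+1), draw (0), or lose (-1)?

value(XO/.X/.X/OO, X) = 0

[XO/.X/.X/OO] X move#1: (1,0):+0/XO/XX/.X/OO*, (2,0):+0/XO/.X/XX/OO
[XO/XX/.X/OO] O move#2: (2,0):+0/XO/XX/OX/OO*
[XO/XX/OX/OO] end (terminal +0, X#3); searched XO/.X/.X/OO to 6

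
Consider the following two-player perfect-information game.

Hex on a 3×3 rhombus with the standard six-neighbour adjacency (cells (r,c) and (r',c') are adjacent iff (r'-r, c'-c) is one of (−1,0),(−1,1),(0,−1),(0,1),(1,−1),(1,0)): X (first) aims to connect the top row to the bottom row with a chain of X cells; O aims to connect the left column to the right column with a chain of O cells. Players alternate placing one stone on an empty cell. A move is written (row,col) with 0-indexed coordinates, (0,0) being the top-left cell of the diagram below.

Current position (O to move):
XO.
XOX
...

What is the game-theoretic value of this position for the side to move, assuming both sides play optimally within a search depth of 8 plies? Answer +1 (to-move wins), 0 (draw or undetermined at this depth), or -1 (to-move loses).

value(XO./XOX/..., O) = -1

ply 1, O at XO./XOX/... | (0,2)=-1→XOO/XOX/...*; (2,0)=-1→XO./XOX/O..; (2,1)=-1→XO./XOX/.O.; (2,2)=-1→XO./XOX/..O
ply 2, X at XOO/XOX/... | (2,0)=+1→XOO/XOX/X..*; (2,1)=-1→XOO/XOX/.X.; (2,2)=-1→XOO/XOX/..X
ply 3: XOO/XOX/X.. is terminal -1 (O); from XO./XOX/... depth 8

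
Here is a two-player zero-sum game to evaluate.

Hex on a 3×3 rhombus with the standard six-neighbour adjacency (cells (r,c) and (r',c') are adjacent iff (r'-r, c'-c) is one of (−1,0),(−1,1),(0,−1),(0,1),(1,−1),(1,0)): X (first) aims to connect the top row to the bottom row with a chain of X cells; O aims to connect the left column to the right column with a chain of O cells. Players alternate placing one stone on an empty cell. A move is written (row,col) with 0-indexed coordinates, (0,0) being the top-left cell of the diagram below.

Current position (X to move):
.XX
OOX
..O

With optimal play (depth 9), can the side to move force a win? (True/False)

ply 1, X at .XX/OOX/..O | (0,0)=-1→XXX/OOX/..O; (2,0)=-1→.XX/OOX/X.O; (2,1)=+1→.XX/OOX/.XO*
ply 2: .XX/OOX/.XO is terminal -1 (O); from .XX/OOX/..O depth 9

X winning at [.XX/OOX/..O]: True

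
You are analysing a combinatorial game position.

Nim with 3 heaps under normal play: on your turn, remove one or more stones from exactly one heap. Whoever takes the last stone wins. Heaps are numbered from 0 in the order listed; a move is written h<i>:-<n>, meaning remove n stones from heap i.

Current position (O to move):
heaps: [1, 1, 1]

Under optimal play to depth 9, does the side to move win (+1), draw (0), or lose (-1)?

p1 O@[(1,1,1)]: h0:-1[(0,1,1)]+1* h1:-1[(1,0,1)]+1 h2:-1[(1,1,0)]+1
p2 X@[(0,1,1)]: h1:-1[(0,0,1)]-1* h2:-1[(0,1,0)]-1
p3 O@[(0,0,1)]: h2:-1[(0,0,0)]+1*
p4 X@[(0,0,0)] terminal -1; root [(1,1,1)] d9

value((1,1,1), O) = +1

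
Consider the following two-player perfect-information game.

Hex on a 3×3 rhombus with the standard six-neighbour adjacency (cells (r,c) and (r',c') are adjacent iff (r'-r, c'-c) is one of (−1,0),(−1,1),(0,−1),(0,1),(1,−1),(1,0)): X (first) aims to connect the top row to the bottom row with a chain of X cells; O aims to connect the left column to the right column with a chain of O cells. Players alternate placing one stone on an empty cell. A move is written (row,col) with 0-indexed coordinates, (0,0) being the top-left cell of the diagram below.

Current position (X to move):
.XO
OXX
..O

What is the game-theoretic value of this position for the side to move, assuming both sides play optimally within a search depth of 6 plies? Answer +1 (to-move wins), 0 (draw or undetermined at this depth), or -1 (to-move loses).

ply 1, X at .XO/OXX/..O | (0,0)=+1→XXO/OXX/..O*; (2,0)=+1→.XO/OXX/X.O; (2,1)=+1→.XO/OXX/.XO
ply 2, O at XXO/OXX/..O | (2,0)=-1→XXO/OXX/O.O*; (2,1)=-1→XXO/OXX/.OO
ply 3, X at XXO/OXX/O.O | (2,1)=+1→XXO/OXX/OXO*
ply 4: XXO/OXX/OXO is terminal -1 (O); from .XO/OXX/..O depth 6

value(.XO/OXX/..O, X) = +1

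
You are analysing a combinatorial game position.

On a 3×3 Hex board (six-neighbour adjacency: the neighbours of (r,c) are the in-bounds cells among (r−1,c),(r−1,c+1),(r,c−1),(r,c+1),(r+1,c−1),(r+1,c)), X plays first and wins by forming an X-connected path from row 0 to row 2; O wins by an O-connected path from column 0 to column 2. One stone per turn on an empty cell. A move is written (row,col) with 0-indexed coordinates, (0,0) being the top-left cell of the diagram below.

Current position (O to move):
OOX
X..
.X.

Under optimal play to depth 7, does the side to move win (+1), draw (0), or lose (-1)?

p1 O@[OOX/X../.X.]: (1,1)[OOX/XO./.X.]-1* (1,2)[OOX/X.O/.X.]-1 (2,0)[OOX/X../OX.]-1 (2,2)[OOX/X../.XO]-1
p2 X@[OOX/XO./.X.]: (1,2)[OOX/XOX/.X.]+1* (2,0)[OOX/XO./XX.]-1 (2,2)[OOX/XO./.XX]-1
p3 O@[OOX/XOX/.X.] terminal -1; root [OOX/X../.X.] d7

value(OOX/X../.X., O) = -1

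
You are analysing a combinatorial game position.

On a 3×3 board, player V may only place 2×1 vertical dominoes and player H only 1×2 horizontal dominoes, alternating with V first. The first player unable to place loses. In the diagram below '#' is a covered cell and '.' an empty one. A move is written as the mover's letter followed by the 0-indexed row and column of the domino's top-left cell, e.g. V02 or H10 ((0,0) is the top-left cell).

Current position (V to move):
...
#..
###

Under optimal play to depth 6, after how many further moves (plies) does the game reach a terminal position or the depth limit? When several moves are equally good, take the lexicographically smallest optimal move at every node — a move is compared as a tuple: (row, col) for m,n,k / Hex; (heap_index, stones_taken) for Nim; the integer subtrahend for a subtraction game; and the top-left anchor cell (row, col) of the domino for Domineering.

p1 V@[.../#../###]: V01[.#./##./###]+1* V02[..#/#.#/###]-1
p2 H@[.#./##./###] terminal -1; root [.../#../###] d6

PV length from [.../#../###]: 1 ply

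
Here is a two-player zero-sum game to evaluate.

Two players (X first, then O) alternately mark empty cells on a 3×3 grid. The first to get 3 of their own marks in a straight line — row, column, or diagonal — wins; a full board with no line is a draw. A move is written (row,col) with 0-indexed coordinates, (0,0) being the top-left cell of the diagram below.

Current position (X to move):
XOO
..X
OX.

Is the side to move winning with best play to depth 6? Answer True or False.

X winning at [XOO/..X/OX.]: True

[XOO/..X/OX.] X move#1: (1,0):-1/XOO/X.X/OX., (1,1):+1/XOO/.XX/OX.*, (2,2):-1/XOO/..X/OXX
[XOO/.XX/OX.] O move#2: (1,0):-1/XOO/OXX/OX.*, (2,2):-1/XOO/.XX/OXO
[XOO/OXX/OX.] X move#3: (2,2):+1/XOO/OXX/OXX*
[XOO/OXX/OXX] end (terminal -1, O#4); searched XOO/..X/OX. to 6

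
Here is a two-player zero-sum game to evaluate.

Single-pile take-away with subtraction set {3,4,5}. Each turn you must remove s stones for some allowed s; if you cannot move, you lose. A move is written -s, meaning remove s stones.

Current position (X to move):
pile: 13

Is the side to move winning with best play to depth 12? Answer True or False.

X winning at [13]: True

ply 1, X at 13 | -3=+1→10*; -4=+1→9; -5=+1→8
ply 2, O at 10 | -3=-1→7*; -4=-1→6; -5=-1→5
ply 3, X at 7 | -3=-1→4; -4=-1→3; -5=+1→2*
ply 4: 2 is terminal -1 (O); from 13 depth 12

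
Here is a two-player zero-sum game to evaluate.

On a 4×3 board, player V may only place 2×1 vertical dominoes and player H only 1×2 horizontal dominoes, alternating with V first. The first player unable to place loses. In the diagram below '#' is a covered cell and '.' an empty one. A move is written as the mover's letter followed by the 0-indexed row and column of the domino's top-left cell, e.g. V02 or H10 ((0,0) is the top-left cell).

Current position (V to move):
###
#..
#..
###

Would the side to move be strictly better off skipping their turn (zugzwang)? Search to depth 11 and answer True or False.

zugzwang(###/#../#../###, V) = False

p1 V@[###/#../#../###]: V11[###/##./##./###]+1* V12[###/#.#/#.#/###]+1
p2 H@[###/##./##./###] terminal -1; root [###/#../#../###] d11
pass branch (H moves first from the same position):
  | p1 H@[###/#../#../###]: H11[###/###/#../###]+1* H21[###/#../###/###]+1
  | p2 V@[###/###/#../###] terminal -1; root [###/#../#../###] d11
V moving scores +1; V passing scores -1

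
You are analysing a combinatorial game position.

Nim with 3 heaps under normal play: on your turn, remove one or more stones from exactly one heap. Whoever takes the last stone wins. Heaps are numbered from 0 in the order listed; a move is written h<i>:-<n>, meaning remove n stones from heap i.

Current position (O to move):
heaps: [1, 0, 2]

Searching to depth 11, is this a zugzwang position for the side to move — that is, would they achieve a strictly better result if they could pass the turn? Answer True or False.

zugzwang((1,0,2), O) = False

ply 1, O at (1,0,2) | h0:-1=-1→(0,0,2); h2:-1=+1→(1,0,1)*; h2:-2=-1→(1,0,0)
ply 2, X at (1,0,1) | h0:-1=-1→(0,0,1)*; h2:-1=-1→(1,0,0)
ply 3, O at (0,0,1) | h2:-1=+1→(0,0,0)*
ply 4: (0,0,0) is terminal -1 (X); from (1,0,2) depth 11
pass branch (X moves first from the same position):
  | ply 1, X at (1,0,2) | h0:-1=-1→(0,0,2); h2:-1=+1→(1,0,1)*; h2:-2=-1→(1,0,0)
  | ply 2, O at (1,0,1) | h0:-1=-1→(0,0,1)*; h2:-1=-1→(1,0,0)
  | ply 3, X at (0,0,1) | h2:-1=+1→(0,0,0)*
  | ply 4: (0,0,0) is terminal -1 (O); from (1,0,2) depth 11
O moving scores +1; O passing scores -1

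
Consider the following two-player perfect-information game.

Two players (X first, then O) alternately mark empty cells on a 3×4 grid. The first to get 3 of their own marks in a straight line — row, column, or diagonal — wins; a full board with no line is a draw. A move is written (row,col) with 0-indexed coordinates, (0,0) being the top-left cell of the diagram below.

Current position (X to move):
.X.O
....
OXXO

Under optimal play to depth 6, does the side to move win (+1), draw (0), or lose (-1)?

value(.X.O/..../OXXO, X) = +1

ply 1, X at .X.O/..../OXXO | (0,0)=-1→XX.O/..../OXXO; (0,2)=-1→.XXO/..../OXXO; (1,0)=-1→.X.O/X.../OXXO; (1,1)=+1→.X.O/.X../OXXO*; (1,2)=-1→.X.O/..X./OXXO; (1,3)=+1→.X.O/...X/OXXO
ply 2: .X.O/.X../OXXO is terminal -1 (O); from .X.O/..../OXXO depth 6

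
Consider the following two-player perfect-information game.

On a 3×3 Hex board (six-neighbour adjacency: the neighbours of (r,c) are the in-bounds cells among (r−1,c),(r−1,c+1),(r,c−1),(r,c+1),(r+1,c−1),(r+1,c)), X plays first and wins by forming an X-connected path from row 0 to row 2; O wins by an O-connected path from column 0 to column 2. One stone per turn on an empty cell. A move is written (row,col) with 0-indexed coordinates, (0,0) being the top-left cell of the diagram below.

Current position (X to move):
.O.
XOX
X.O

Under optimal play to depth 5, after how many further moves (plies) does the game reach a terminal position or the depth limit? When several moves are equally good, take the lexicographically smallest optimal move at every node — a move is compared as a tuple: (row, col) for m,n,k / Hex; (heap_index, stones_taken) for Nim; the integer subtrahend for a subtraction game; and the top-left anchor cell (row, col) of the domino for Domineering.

p1 X@[.O./XOX/X.O]: (0,0)[XO./XOX/X.O]+1* (0,2)[.OX/XOX/X.O]+1 (2,1)[.O./XOX/XXO]+1
p2 O@[XO./XOX/X.O] terminal -1; root [.O./XOX/X.O] d5

PV length from [.O./XOX/X.O]: 1 ply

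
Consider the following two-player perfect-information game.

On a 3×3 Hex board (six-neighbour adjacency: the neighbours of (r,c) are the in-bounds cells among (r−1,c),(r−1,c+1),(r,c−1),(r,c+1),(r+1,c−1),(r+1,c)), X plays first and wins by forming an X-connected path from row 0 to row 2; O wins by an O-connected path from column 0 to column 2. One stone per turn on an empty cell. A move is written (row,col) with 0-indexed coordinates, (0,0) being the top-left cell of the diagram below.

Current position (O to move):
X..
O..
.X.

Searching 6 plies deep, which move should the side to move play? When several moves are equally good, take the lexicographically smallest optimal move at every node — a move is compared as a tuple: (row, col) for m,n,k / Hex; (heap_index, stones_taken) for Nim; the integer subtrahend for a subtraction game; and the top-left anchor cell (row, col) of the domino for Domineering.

O's best at [X../O../.X.]: (0,2)

ply 1, O at X../O../.X. | (0,1)=-1→XO./O../.X.; (0,2)=+1→X.O/O../.X.*; (1,1)=+1→X../OO./.X.; (1,2)=-1→X../O.O/.X.; (2,0)=-1→X../O../OX.; (2,2)=-1→X../O../.XO
ply 2, X at X.O/O../.X. | (0,1)=-1→XXO/O../.X.*; (1,1)=-1→X.O/OX./.X.; (1,2)=-1→X.O/O.X/.X.; (2,0)=-1→X.O/O../XX.; (2,2)=-1→X.O/O../.XX
ply 3, O at XXO/O../.X. | (1,1)=+1→XXO/OO./.X.*; (1,2)=-1→XXO/O.O/.X.; (2,0)=-1→XXO/O../OX.; (2,2)=-1→XXO/O../.XO
ply 4: XXO/OO./.X. is terminal -1 (X); from X../O../.X. depth 6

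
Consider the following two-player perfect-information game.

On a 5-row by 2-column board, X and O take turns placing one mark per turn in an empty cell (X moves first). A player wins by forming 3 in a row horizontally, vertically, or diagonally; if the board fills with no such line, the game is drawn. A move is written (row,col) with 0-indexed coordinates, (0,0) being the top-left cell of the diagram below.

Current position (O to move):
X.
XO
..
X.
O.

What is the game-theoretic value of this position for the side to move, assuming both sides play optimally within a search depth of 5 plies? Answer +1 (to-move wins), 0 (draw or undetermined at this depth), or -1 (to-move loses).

ply 1, O at X./XO/../X./O. | (0,1)=-1→XO/XO/../X./O.; (2,0)=+0→X./XO/O./X./O.*; (2,1)=-1→X./XO/.O/X./O.; (3,1)=-1→X./XO/../XO/O.; (4,1)=-1→X./XO/../X./OO
ply 2, X at X./XO/O./X./O. | (0,1)=+0→XX/XO/O./X./O.*; (2,1)=+0→X./XO/OX/X./O.; (3,1)=+0→X./XO/O./XX/O.; (4,1)=-1→X./XO/O./X./OX
ply 3, O at XX/XO/O./X./O. | (2,1)=+0→XX/XO/OO/X./O.*; (3,1)=+0→XX/XO/O./XO/O.; (4,1)=+0→XX/XO/O./X./OO
ply 4, X at XX/XO/OO/X./O. | (3,1)=+0→XX/XO/OO/XX/O.*; (4,1)=-1→XX/XO/OO/X./OX
ply 5, O at XX/XO/OO/XX/O. | (4,1)=+0→XX/XO/OO/XX/OO*
ply 6: XX/XO/OO/XX/OO is terminal +0 (X); from X./XO/../X./O. depth 5

value(X./XO/../X./O., O) = 0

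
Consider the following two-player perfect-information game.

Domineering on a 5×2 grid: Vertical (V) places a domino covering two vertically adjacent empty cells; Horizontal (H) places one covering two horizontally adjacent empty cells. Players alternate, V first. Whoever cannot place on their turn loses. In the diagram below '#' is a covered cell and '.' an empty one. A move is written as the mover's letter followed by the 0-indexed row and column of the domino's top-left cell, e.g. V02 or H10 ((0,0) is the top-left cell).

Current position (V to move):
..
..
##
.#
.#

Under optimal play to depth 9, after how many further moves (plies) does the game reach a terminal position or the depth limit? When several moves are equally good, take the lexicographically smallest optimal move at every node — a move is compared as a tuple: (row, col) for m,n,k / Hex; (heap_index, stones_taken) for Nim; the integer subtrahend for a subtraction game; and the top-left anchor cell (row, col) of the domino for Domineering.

[../../##/.#/.#] V move#1: V00:+1/#./#./##/.#/.#*, V01:+1/.#/.#/##/.#/.#, V30:-1/../../##/##/##
[#./#./##/.#/.#] end (terminal -1, H#2); searched ../../##/.#/.# to 9

PV length from [../../##/.#/.#]: 1 ply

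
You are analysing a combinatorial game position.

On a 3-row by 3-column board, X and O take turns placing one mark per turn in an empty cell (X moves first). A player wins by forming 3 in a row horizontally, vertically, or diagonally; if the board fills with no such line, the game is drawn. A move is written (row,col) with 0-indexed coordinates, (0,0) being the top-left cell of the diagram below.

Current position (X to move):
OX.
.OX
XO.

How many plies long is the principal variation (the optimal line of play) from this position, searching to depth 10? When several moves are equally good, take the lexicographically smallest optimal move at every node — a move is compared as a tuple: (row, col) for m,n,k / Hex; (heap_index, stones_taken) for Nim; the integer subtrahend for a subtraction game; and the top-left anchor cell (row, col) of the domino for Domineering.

ply 1, X at OX./.OX/XO. | (0,2)=-1→OXX/.OX/XO.; (1,0)=-1→OX./XOX/XO.; (2,2)=+0→OX./.OX/XOX*
ply 2, O at OX./.OX/XOX | (0,2)=+0→OXO/.OX/XOX*; (1,0)=-1→OX./OOX/XOX
ply 3, X at OXO/.OX/XOX | (1,0)=+0→OXO/XOX/XOX*
ply 4: OXO/XOX/XOX is terminal +0 (O); from OX./.OX/XO. depth 10

PV length from [OX./.OX/XO.]: 3 plies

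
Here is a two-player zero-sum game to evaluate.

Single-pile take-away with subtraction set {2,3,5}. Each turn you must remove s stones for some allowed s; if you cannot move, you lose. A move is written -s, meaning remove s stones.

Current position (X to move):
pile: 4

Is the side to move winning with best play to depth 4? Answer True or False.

X winning at [4]: True

ply 1, X at 4 | -2=-1→2; -3=+1→1*
ply 2: 1 is terminal -1 (O); from 4 depth 4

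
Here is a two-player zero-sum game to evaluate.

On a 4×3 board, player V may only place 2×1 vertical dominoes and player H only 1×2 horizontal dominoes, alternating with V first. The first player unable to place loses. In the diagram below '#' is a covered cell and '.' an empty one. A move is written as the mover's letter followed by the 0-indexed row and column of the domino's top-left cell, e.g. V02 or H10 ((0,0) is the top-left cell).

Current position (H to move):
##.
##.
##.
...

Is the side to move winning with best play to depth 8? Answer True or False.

ply 1, H at ##./##./##./... | H30=-1→##./##./##./##.*; H31=-1→##./##./##./.##
ply 2, V at ##./##./##./##. | V02=+1→###/###/##./##.*; V12=+1→##./###/###/##.; V22=+1→##./##./###/###
ply 3: ###/###/##./##. is terminal -1 (H); from ##./##./##./... depth 8

H winning at [##./##./##./...]: False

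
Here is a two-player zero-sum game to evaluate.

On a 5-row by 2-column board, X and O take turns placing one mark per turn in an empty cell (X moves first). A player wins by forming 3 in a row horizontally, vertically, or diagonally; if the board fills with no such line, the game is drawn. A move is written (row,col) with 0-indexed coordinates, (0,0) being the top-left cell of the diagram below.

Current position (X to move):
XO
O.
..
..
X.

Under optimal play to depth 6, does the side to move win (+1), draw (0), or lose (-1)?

value(XO/O./../../X., X) = 0

p1 X@[XO/O./../../X.]: (1,1)[XO/OX/../../X.]+0* (2,0)[XO/O./X./../X.]+0 (2,1)[XO/O./.X/../X.]+0 (3,0)[XO/O./../X./X.]+0 (3,1)[XO/O./../.X/X.]+0 (4,1)[XO/O./../../XX]+0
p2 O@[XO/OX/../../X.]: (2,0)[XO/OX/O./../X.]+0* (2,1)[XO/OX/.O/../X.]+0 (3,0)[XO/OX/../O./X.]+0 (3,1)[XO/OX/../.O/X.]+0 (4,1)[XO/OX/../../XO]+0
p3 X@[XO/OX/O./../X.]: (2,1)[XO/OX/OX/../X.]-1 (3,0)[XO/OX/O./X./X.]+0* (3,1)[XO/OX/O./.X/X.]-1 (4,1)[XO/OX/O./../XX]-1
p4 O@[XO/OX/O./X./X.]: (2,1)[XO/OX/OO/X./X.]+0* (3,1)[XO/OX/O./XO/X.]+0 (4,1)[XO/OX/O./X./XO]+0
p5 X@[XO/OX/OO/X./X.]: (3,1)[XO/OX/OO/XX/X.]+0* (4,1)[XO/OX/OO/X./XX]+0
p6 O@[XO/OX/OO/XX/X.]: (4,1)[XO/OX/OO/XX/XO]+0*
p7 X@[XO/OX/OO/XX/XO] terminal +0; root [XO/O./../../X.] d6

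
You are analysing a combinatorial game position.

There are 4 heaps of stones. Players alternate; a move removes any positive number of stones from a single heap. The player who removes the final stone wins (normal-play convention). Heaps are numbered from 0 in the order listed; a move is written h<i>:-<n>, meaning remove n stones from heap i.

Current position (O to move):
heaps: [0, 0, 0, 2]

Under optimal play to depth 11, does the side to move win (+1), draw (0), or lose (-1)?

[(0,0,0,2)] O move#1: h3:-1:-1/(0,0,0,1), h3:-2:+1/(0,0,0,0)*
[(0,0,0,0)] end (terminal -1, X#2); searched (0,0,0,2) to 11

value((0,0,0,2), O) = +1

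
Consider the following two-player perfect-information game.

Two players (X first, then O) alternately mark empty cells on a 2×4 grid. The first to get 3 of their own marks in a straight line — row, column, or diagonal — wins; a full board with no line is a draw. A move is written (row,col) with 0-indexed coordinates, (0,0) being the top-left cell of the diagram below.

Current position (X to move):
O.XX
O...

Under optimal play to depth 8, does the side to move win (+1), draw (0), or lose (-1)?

[O.XX/O...] X move#1: (0,1):+1/OXXX/O...*, (1,1):+0/O.XX/OX.., (1,2):+0/O.XX/O.X., (1,3):+0/O.XX/O..X
[OXXX/O...] end (terminal -1, O#2); searched O.XX/O... to 8

value(O.XX/O..., X) = +1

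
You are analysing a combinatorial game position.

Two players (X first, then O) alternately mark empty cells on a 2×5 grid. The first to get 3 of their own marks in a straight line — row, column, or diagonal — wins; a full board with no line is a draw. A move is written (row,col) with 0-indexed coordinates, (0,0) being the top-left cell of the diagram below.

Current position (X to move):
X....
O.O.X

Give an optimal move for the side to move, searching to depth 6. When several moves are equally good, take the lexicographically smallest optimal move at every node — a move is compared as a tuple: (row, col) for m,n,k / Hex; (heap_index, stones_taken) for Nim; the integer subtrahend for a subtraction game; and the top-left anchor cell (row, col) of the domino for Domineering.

p1 X@[X..../O.O.X]: (0,1)[XX.../O.O.X]-1 (0,2)[X.X../O.O.X]-1 (0,3)[X..X./O.O.X]-1 (0,4)[X...X/O.O.X]-1 (1,1)[X..../OXO.X]+0* (1,3)[X..../O.OXX]-1
p2 O@[X..../OXO.X]: (0,1)[XO.../OXO.X]+0* (0,2)[X.O../OXO.X]+0 (0,3)[X..O./OXO.X]+0 (0,4)[X...O/OXO.X]+0 (1,3)[X..../OXOOX]+0
p3 X@[XO.../OXO.X]: (0,2)[XOX../OXO.X]+0* (0,3)[XO.X./OXO.X]+0 (0,4)[XO..X/OXO.X]+0 (1,3)[XO.../OXOXX]+0
p4 O@[XOX../OXO.X]: (0,3)[XOXO./OXO.X]+0* (0,4)[XOX.O/OXO.X]+0 (1,3)[XOX../OXOOX]+0
p5 X@[XOXO./OXO.X]: (0,4)[XOXOX/OXO.X]+0* (1,3)[XOXO./OXOXX]+0
p6 O@[XOXOX/OXO.X]: (1,3)[XOXOX/OXOOX]+0*
p7 X@[XOXOX/OXOOX] terminal +0; root [X..../O.O.X] d6

X's best at [X..../O.O.X]: (1,1)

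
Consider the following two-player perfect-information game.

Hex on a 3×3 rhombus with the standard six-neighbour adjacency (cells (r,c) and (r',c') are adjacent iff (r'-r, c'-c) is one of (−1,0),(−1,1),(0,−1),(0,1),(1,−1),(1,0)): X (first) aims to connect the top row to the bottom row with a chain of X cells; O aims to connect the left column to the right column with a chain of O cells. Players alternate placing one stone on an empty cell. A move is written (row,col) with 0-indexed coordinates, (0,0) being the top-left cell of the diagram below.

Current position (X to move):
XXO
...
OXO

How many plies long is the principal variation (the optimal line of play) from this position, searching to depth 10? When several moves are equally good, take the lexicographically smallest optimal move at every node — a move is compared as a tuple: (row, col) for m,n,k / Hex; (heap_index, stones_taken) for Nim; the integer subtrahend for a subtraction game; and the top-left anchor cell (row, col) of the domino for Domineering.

ply 1, X at XXO/.../OXO | (1,0)=-1→XXO/X../OXO; (1,1)=+1→XXO/.X./OXO*; (1,2)=-1→XXO/..X/OXO
ply 2: XXO/.X./OXO is terminal -1 (O); from XXO/.../OXO depth 10

PV length from [XXO/.../OXO]: 1 ply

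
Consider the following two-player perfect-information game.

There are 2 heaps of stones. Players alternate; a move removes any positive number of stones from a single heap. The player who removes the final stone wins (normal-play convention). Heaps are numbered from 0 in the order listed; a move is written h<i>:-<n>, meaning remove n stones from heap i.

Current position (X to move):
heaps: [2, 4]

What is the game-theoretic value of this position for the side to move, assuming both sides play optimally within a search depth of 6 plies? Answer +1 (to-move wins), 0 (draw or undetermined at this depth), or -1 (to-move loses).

value((2,4), X) = +1

[(2,4)] X move#1: h0:-1:-1/(1,4), h0:-2:-1/(0,4), h1:-1:-1/(2,3), h1:-2:+1/(2,2)*, h1:-3:-1/(2,1), h1:-4:-1/(2,0)
[(2,2)] O move#2: h0:-1:-1/(1,2)*, h0:-2:-1/(0,2), h1:-1:-1/(2,1), h1:-2:-1/(2,0)
[(1,2)] X move#3: h0:-1:-1/(0,2), h1:-1:+1/(1,1)*, h1:-2:-1/(1,0)
[(1,1)] O move#4: h0:-1:-1/(0,1)*, h1:-1:-1/(1,0)
[(0,1)] X move#5: h1:-1:+1/(0,0)*
[(0,0)] end (terminal -1, O#6); searched (2,4) to 6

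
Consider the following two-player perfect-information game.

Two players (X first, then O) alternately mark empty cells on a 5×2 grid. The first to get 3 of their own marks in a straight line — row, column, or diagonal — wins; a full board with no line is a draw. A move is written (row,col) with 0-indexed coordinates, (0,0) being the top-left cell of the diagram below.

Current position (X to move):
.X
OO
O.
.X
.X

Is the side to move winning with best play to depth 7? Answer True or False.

ply 1, X at .X/OO/O./.X/.X | (0,0)=-1→XX/OO/O./.X/.X; (2,1)=+1→.X/OO/OX/.X/.X*; (3,0)=-1→.X/OO/O./XX/.X; (4,0)=-1→.X/OO/O./.X/XX
ply 2: .X/OO/OX/.X/.X is terminal -1 (O); from .X/OO/O./.X/.X depth 7

X winning at [.X/OO/O./.X/.X]: True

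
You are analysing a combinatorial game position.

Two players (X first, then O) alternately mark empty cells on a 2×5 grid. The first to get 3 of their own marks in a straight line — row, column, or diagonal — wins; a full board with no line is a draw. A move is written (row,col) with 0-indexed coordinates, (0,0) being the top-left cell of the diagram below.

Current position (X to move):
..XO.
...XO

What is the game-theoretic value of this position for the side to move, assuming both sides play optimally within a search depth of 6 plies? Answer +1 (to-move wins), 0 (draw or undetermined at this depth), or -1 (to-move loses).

[..XO./...XO] X move#1: (0,0):+0/X.XO./...XO*, (0,1):+0/.XXO./...XO, (0,4):+0/..XOX/...XO, (1,0):+0/..XO./X..XO, (1,1):+0/..XO./.X.XO, (1,2):+0/..XO./..XXO
[X.XO./...XO] O move#2: (0,1):+0/XOXO./...XO*, (0,4):-1/X.XOO/...XO, (1,0):-1/X.XO./O..XO, (1,1):-1/X.XO./.O.XO, (1,2):-1/X.XO./..OXO
[XOXO./...XO] X move#3: (0,4):+0/XOXOX/...XO*, (1,0):+0/XOXO./X..XO, (1,1):+0/XOXO./.X.XO, (1,2):+0/XOXO./..XXO
[XOXOX/...XO] O move#4: (1,0):+0/XOXOX/O..XO*, (1,1):+0/XOXOX/.O.XO, (1,2):+0/XOXOX/..OXO
[XOXOX/O..XO] X move#5: (1,1):+0/XOXOX/OX.XO*, (1,2):+0/XOXOX/O.XXO
[XOXOX/OX.XO] O move#6: (1,2):+0/XOXOX/OXOXO*
[XOXOX/OXOXO] end (terminal +0, X#7); searched ..XO./...XO to 6

value(..XO./...XO, X) = 0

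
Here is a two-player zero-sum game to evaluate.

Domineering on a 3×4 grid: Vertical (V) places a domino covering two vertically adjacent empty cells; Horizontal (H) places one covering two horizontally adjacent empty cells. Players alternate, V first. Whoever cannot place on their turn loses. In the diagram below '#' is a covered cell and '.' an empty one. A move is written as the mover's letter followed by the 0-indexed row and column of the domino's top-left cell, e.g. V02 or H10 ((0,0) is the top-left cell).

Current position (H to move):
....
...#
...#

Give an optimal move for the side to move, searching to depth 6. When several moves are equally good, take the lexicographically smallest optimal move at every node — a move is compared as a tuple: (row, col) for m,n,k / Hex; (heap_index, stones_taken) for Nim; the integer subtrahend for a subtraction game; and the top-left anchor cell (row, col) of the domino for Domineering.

H's best at [..../...#/...#]: H10

ply 1, H at ..../...#/...# | H00=-1→##../...#/...#; H01=-1→.##./...#/...#; H02=-1→..##/...#/...#; H10=+1→..../##.#/...#*; H11=+1→..../.###/...#; H20=-1→..../...#/##.#; H21=-1→..../...#/.###
ply 2, V at ..../##.#/...# | V02=-1→..#./####/...#*; V12=-1→..../####/..##
ply 3, H at ..#./####/...# | H00=+1→###./####/...#*; H20=+1→..#./####/##.#; H21=+1→..#./####/.###
ply 4: ###./####/...# is terminal -1 (V); from ..../...#/...# depth 6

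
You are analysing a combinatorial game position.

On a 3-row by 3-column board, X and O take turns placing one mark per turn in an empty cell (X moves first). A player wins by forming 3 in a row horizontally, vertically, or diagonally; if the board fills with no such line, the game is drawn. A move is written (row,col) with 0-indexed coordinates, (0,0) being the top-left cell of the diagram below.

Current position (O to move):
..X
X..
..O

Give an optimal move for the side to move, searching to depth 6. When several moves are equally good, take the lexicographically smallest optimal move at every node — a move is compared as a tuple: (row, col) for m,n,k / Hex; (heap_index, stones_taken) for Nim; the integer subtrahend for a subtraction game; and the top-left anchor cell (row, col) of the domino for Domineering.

[..X/X../..O] O move#1: (0,0):-1/O.X/X../..O, (0,1):-1/.OX/X../..O, (1,1):-1/..X/XO./..O, (1,2):-1/..X/X.O/..O, (2,0):+0/..X/X../O.O*, (2,1):-1/..X/X../.OO
[..X/X../O.O] X move#2: (0,0):-1/X.X/X../O.O, (0,1):-1/.XX/X../O.O, (1,1):-1/..X/XX./O.O, (1,2):-1/..X/X.X/O.O, (2,1):+0/..X/X../OXO*
[..X/X../OXO] O move#3: (0,0):-1/O.X/X../OXO, (0,1):+0/.OX/X../OXO*, (1,1):+0/..X/XO./OXO, (1,2):-1/..X/X.O/OXO
[.OX/X../OXO] X move#4: (0,0):+0/XOX/X../OXO*, (1,1):+0/.OX/XX./OXO, (1,2):+0/.OX/X.X/OXO
[XOX/X../OXO] O move#5: (1,1):+0/XOX/XO./OXO*, (1,2):+0/XOX/X.O/OXO
[XOX/XO./OXO] X move#6: (1,2):+0/XOX/XOX/OXO*
[XOX/XOX/OXO] end (terminal +0, O#7); searched ..X/X../..O to 6

O's best at [..X/X../..O]: (2,0)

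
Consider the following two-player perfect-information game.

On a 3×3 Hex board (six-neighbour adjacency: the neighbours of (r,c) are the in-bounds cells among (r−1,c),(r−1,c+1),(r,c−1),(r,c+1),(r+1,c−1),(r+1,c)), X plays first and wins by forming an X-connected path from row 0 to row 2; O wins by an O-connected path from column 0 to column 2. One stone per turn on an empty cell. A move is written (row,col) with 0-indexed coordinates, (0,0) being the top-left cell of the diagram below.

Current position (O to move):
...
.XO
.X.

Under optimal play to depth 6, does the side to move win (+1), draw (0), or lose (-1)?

ply 1, O at .../.XO/.X. | (0,0)=-1→O../.XO/.X.*; (0,1)=-1→.O./.XO/.X.; (0,2)=-1→..O/.XO/.X.; (1,0)=-1→.../OXO/.X.; (2,0)=-1→.../.XO/OX.; (2,2)=-1→.../.XO/.XO
ply 2, X at O../.XO/.X. | (0,1)=+1→OX./.XO/.X.*; (0,2)=+1→O.X/.XO/.X.; (1,0)=+1→O../XXO/.X.; (2,0)=+1→O../.XO/XX.; (2,2)=+1→O../.XO/.XX
ply 3: OX./.XO/.X. is terminal -1 (O); from .../.XO/.X. depth 6

value(.../.XO/.X., O) = -1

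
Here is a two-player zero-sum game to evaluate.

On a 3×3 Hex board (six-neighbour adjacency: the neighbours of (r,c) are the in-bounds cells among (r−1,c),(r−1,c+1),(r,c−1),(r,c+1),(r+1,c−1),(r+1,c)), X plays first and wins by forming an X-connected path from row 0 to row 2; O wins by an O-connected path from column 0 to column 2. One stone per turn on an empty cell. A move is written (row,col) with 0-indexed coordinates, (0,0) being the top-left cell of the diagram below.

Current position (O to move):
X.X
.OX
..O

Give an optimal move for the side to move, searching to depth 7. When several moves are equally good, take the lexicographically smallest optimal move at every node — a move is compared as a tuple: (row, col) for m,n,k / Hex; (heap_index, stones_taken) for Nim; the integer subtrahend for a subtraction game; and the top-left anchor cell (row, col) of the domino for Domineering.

O's best at [X.X/.OX/..O]: (2,1)

[X.X/.OX/..O] O move#1: (0,1):-1/XOX/.OX/..O, (1,0):-1/X.X/OOX/..O, (2,0):-1/X.X/.OX/O.O, (2,1):+1/X.X/.OX/.OO*
[X.X/.OX/.OO] X move#2: (0,1):-1/XXX/.OX/.OO*, (1,0):-1/X.X/XOX/.OO, (2,0):-1/X.X/.OX/XOO
[XXX/.OX/.OO] O move#3: (1,0):+1/XXX/OOX/.OO*, (2,0):+1/XXX/.OX/OOO
[XXX/OOX/.OO] end (terminal -1, X#4); searched X.X/.OX/..O to 7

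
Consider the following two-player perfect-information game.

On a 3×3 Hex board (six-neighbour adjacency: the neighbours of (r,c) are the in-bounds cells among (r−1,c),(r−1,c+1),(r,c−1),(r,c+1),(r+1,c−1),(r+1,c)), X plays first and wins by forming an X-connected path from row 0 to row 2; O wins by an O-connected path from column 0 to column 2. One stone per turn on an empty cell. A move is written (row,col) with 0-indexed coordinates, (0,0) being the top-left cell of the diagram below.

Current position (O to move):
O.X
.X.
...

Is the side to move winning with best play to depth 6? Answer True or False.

[O.X/.X./...] O move#1: (0,1):-1/OOX/.X./...*, (1,0):-1/O.X/OX./..., (1,2):-1/O.X/.XO/..., (2,0):-1/O.X/.X./O.., (2,1):-1/O.X/.X./.O., (2,2):-1/O.X/.X./..O
[OOX/.X./...] X move#2: (1,0):+1/OOX/XX./...*, (1,2):+1/OOX/.XX/..., (2,0):+1/OOX/.X./X.., (2,1):+1/OOX/.X./.X., (2,2):+1/OOX/.X./..X
[OOX/XX./...] O move#3: (1,2):-1/OOX/XXO/...*, (2,0):-1/OOX/XX./O.., (2,1):-1/OOX/XX./.O., (2,2):-1/OOX/XX./..O
[OOX/XXO/...] X move#4: (2,0):+1/OOX/XXO/X..*, (2,1):+1/OOX/XXO/.X., (2,2):+1/OOX/XXO/..X
[OOX/XXO/X..] end (terminal -1, O#5); searched O.X/.X./... to 6

O winning at [O.X/.X./...]: False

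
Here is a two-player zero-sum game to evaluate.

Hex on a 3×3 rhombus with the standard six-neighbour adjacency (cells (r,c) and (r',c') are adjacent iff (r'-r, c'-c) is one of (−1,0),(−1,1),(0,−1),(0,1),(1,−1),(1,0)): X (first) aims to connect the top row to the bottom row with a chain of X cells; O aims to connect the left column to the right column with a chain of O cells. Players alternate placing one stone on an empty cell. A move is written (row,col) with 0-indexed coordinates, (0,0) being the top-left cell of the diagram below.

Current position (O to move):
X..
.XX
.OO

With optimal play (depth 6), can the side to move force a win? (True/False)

O winning at [X../.XX/.OO]: True

p1 O@[X../.XX/.OO]: (0,1)[XO./.XX/.OO]-1 (0,2)[X.O/.XX/.OO]-1 (1,0)[X../OXX/.OO]-1 (2,0)[X../.XX/OOO]+1*
p2 X@[X../.XX/OOO] terminal -1; root [X../.XX/.OO] d6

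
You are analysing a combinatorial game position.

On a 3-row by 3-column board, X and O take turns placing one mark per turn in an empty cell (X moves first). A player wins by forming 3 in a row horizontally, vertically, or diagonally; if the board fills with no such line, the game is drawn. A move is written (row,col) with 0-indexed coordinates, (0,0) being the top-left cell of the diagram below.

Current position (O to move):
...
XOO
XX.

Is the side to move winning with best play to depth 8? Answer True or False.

p1 O@[.../XOO/XX.]: (0,0)[O../XOO/XX.]-1* (0,1)[.O./XOO/XX.]-1 (0,2)[..O/XOO/XX.]-1 (2,2)[.../XOO/XXO]-1
p2 X@[O../XOO/XX.]: (0,1)[OX./XOO/XX.]-1 (0,2)[O.X/XOO/XX.]-1 (2,2)[O../XOO/XXX]+1*
p3 O@[O../XOO/XXX] terminal -1; root [.../XOO/XX.] d8

O winning at [.../XOO/XX.]: False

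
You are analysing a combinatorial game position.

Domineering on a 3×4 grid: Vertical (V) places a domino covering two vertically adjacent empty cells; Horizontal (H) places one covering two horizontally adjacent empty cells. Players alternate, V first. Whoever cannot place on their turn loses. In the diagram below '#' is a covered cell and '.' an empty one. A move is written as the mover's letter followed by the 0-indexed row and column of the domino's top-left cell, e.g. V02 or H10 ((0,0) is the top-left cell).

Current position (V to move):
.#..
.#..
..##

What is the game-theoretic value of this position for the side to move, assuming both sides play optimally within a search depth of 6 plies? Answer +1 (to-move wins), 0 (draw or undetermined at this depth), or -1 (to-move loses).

value(.#../.#../..##, V) = +1

[.#../.#../..##] V move#1: V00:-1/##../##../..##, V02:+1/.##./.##./..##*, V03:+1/.#.#/.#.#/..##, V10:-1/.#../##../#.##
[.##./.##./..##] H move#2: H20:-1/.##./.##./####*
[.##./.##./####] V move#3: V00:+1/###./###./####*, V03:+1/.###/.###/####
[###./###./####] end (terminal -1, H#4); searched .#../.#../..## to 6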